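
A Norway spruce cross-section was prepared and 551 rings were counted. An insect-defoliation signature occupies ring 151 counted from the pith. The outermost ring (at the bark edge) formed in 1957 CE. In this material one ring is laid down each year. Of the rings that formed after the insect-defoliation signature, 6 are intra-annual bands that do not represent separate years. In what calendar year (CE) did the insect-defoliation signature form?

1563 CE

Between ring 151 and the bark edge there are 551 − 151 = 400 rings.
Removing the 6 false rings leaves 400 − 6 = 394 true rings beyond the insect-defoliation signature.
1957 − 394 = 1563 CE.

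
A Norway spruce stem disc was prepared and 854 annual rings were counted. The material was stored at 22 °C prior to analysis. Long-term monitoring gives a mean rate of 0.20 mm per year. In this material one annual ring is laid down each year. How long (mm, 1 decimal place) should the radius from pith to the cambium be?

170.8 mm

854 years of growth are recorded.
Predicted length = 0.20 mm/year × 854 years = 170.8 mm.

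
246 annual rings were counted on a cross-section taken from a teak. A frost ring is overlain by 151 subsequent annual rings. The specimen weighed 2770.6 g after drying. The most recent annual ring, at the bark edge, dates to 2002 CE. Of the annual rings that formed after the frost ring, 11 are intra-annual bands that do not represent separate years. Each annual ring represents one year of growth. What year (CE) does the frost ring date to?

There are 151 annual rings younger than the frost ring.
151 − 11 false = 140 true annual rings after the frost ring.
The annual ring at the bark edge is 2002 CE, so the frost ring dates to 2002 − 140 = 1862 CE.

1862 CE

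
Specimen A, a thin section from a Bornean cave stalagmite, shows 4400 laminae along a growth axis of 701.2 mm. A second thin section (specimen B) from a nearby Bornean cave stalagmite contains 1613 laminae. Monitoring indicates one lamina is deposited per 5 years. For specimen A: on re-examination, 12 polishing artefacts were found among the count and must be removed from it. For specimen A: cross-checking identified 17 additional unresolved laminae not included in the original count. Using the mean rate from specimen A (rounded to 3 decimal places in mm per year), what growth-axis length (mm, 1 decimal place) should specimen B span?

258.1 mm

Specimen A: true lamina count = 4400 − 12 + 17 = 4405.
Specimen A: multiplying by 5 years per lamina: 4405 × 5 = 22025 years.
A: 701.2 mm over 22025 years gives 701.2 / 22025 ≈ 0.032 mm/yr.
Specimen B: 1613 laminae at 5 years each span 1613 × 5 = 8065 years. B's length ≈ 0.032 × 8065 = 258.1 mm.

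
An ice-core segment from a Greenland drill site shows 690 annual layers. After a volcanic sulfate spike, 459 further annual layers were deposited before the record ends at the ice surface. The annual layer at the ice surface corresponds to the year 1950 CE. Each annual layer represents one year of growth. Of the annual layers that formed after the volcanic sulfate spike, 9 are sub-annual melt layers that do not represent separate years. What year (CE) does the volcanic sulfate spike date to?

1500 CE

459 annual layers formed after the volcanic sulfate spike.
Removing the 9 false annual layers leaves 459 − 9 = 450 true annual layers beyond the volcanic sulfate spike.
1950 − 450 = 1500 CE.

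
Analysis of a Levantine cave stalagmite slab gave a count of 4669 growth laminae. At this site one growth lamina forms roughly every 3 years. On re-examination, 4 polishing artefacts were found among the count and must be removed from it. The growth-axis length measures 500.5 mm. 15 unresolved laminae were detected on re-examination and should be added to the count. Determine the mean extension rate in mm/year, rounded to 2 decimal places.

0.04 mm/year

True growth lamina count = 4669 − 4 + 15 = 4680.
Multiplying by 3 years per growth lamina: 4680 × 3 = 14040 years.
Mean rate = 500.5 mm / 14040 years ≈ 0.04 mm/year.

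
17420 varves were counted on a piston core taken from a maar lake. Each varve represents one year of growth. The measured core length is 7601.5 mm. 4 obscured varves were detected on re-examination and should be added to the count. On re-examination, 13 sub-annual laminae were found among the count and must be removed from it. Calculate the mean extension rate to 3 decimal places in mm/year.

0.437 mm/year

Correcting the raw count gives 17420 − 13 + 4 = 17411 true varves.
Mean rate = 7601.5 mm / 17411 years ≈ 0.437 mm/year.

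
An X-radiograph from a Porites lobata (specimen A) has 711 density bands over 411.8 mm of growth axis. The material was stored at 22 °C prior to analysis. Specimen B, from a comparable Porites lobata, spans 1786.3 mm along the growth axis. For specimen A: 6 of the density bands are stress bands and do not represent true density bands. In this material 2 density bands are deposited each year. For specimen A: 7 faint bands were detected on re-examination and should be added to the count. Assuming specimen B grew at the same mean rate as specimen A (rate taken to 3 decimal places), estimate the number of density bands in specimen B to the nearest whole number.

Specimen A: true density band count = 711 − 6 + 7 = 712.
Specimen A: 712 density bands at 2 per year is 712 / 2 = 356 years.
A: Extension rate ≈ 411.8 / 356 = 1.157 mm per year.
For B, 1786.3 / 1.157 = 1543.91 years; at 2 density bands per year that is 1543.91 × 2 ≈ 3088 density bands.

3088 density bands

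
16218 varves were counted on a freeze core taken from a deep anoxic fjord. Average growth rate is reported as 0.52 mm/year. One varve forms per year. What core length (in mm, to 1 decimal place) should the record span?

16218 years of growth are recorded.
Length ≈ 0.52 × 16218 = 8433.4 mm.

8433.4 mm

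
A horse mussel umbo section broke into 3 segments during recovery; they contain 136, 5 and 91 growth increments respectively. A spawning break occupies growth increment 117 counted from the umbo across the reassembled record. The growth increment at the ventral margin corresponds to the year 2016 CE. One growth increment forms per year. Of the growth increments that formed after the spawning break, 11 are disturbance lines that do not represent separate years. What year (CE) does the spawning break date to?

Total growth increments = 136 + 5 + 91 = 232.
Between growth increment 117 and the ventral margin there are 232 − 117 = 115 growth increments.
Removing the 11 false growth increments leaves 115 − 11 = 104 true growth increments beyond the spawning break.
The growth increment at the ventral margin is 2016 CE, so the spawning break dates to 2016 − 104 = 1912 CE.

1912 CE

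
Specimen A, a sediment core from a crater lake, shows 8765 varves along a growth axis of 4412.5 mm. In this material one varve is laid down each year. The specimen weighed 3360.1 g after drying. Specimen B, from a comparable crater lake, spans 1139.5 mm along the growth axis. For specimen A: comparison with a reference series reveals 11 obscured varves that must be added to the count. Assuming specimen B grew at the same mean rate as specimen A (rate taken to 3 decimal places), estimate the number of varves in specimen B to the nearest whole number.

2265 varves

Specimen A: correcting the raw count gives 8765 + 11 = 8776 true varves.
A: Extension rate ≈ 4412.5 / 8776 = 0.503 mm/yr.
Specimen B: 1139.5 mm / 0.503 mm per year = 2265.41 years ≈ 2265 varves.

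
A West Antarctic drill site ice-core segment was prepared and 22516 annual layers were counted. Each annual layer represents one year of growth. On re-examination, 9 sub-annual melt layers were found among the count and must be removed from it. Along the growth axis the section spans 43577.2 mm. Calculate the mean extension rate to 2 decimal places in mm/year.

After corrections the count is 22516 − 9 = 22507 annual layers.
43577.2 mm over 22507 years gives 43577.2 / 22507 ≈ 1.94 mm/year.

1.94 mm/year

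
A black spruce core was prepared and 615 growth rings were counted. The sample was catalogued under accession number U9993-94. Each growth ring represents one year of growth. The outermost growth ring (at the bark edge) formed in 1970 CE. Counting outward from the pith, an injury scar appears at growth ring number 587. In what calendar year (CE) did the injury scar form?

Between growth ring 587 and the bark edge there are 615 − 587 = 28 growth rings.
1970 − 28 = 1942 CE.

1942 CE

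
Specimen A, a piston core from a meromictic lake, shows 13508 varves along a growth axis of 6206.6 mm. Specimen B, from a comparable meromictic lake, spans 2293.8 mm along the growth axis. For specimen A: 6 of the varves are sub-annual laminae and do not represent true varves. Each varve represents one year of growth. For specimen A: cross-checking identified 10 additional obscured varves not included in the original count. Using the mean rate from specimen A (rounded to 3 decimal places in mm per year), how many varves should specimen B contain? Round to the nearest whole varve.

4997 varves

Specimen A: true varve count = 13508 − 6 + 10 = 13512.
A: Extension rate ≈ 6206.6 / 13512 = 0.459 mm per year.
For B, 2293.8 / 0.459 = 4997.39 years ≈ 4997 varves.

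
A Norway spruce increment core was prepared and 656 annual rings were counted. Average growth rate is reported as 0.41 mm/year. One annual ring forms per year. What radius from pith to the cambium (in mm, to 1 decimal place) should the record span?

269.0 mm

656 years of growth are recorded.
Predicted length = 0.41 mm/year × 656 years = 269.0 mm.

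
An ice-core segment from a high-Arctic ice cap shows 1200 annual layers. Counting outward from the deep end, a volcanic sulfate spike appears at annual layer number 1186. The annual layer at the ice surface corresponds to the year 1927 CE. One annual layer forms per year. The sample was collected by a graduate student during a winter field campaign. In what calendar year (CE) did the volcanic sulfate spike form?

The volcanic sulfate spike sits at annual layer 1186 from the deep end, so 1200 − 1186 = 14 annual layers formed after it.
1927 − 14 = 1913 CE.

1913 CE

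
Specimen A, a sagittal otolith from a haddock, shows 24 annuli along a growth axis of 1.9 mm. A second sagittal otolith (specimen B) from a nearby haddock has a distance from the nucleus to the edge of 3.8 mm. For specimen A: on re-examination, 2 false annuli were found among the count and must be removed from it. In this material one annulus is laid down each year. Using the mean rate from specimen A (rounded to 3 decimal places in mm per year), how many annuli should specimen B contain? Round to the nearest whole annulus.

Specimen A: adjusted count: 24 − 2 = 22 annuli.
A: Extension rate ≈ 1.9 / 22 = 0.086 mm per year.
Specimen B: 3.8 mm / 0.086 mm per year = 44.19 years ≈ 44 annuli.

44 annuli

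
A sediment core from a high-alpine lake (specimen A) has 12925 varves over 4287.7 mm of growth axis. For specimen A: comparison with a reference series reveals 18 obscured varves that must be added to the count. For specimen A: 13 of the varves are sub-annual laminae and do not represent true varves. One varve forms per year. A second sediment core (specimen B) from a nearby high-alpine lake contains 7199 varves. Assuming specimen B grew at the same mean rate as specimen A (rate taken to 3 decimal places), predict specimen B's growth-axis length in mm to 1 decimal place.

Specimen A: correcting the raw count gives 12925 − 13 + 18 = 12930 true varves.
A: 4287.7 mm over 12930 years gives 4287.7 / 12930 ≈ 0.332 mm/year.
For B, 0.332 mm/year × 7199 years = 2390.1 mm.

2390.1 mm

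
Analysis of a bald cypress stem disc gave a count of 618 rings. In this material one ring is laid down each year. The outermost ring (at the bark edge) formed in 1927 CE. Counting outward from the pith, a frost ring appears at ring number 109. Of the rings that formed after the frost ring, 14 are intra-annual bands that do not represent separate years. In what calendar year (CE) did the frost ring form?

618 − 109 = 509 rings lie beyond the frost ring toward the bark edge.
Excluding 14 false rings: 509 − 14 = 495.
Counting back 495 years from 1927 CE places the frost ring in 1927 − 495 = 1432 CE.

1432 CE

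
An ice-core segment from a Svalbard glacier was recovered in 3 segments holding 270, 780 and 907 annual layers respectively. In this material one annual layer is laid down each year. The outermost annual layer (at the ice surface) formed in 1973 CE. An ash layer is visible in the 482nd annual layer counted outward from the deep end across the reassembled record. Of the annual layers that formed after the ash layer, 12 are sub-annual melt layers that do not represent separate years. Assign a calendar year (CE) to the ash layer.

Total annual layers = 270 + 780 + 907 = 1957.
1957 − 482 = 1475 annual layers lie beyond the ash layer toward the ice surface.
1475 − 12 false = 1463 true annual layers after the ash layer.
Counting back 1463 years from 1973 CE places the ash layer in 1973 − 1463 = 510 CE.

510 CE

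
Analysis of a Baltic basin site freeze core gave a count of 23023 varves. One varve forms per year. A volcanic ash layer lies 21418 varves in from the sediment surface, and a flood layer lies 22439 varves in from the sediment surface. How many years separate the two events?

The two markers are separated by 22439 − 21418 = 1021 varves.
That is 1021 years at one varve per year.

1021 years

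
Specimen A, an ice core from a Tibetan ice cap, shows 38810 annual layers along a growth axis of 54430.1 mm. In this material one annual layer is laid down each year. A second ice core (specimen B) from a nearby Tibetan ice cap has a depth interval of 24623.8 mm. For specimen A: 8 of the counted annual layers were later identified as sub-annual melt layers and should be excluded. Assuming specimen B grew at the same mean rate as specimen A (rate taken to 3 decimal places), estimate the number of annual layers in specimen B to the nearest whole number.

17551 annual layers

Specimen A: adjusted count: 38810 − 8 = 38802 annual layers.
A: Extension rate ≈ 54430.1 / 38802 = 1.403 mm/yr.
Specimen B: 24623.8 mm / 1.403 mm per year = 17550.82 years ≈ 17551 annual layers.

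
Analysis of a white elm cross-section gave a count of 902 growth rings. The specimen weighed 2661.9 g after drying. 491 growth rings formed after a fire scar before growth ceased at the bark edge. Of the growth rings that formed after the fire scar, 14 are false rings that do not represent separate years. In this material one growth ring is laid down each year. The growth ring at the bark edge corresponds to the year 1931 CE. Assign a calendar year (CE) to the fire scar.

1454 CE

491 growth rings post-date the fire scar.
491 − 14 false = 477 true growth rings after the fire scar.
1931 − 477 = 1454 CE.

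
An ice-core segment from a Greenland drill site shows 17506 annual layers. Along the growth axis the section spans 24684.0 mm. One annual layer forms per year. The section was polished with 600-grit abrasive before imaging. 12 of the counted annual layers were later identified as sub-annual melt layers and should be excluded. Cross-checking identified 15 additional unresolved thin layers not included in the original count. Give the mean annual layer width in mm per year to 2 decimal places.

Correcting the raw count gives 17506 − 12 + 15 = 17509 true annual layers.
24684.0 mm over 17509 years gives 24684.0 / 17509 ≈ 1.41 mm per year.

1.41 mm per year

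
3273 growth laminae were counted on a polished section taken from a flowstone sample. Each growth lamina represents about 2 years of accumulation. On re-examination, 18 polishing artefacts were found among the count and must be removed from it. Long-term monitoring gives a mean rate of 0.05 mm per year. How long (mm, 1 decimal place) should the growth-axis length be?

Correcting the raw count gives 3273 − 18 = 3255 true growth laminae.
Multiplying by 2 years per growth lamina: 3255 × 2 = 6510 years.
Predicted length = 0.05 mm/year × 6510 years = 325.5 mm.

325.5 mm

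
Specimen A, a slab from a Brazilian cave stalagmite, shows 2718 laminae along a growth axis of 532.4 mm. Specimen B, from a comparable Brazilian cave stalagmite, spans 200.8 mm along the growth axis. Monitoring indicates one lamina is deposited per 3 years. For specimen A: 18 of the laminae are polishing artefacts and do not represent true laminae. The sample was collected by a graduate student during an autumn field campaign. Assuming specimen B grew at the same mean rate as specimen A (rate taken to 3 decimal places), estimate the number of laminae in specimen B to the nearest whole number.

1014 laminae

Specimen A: adjusted count: 2718 − 18 = 2700 laminae.
Specimen A: multiplying by 3 years per lamina: 2700 × 3 = 8100 years.
A: Mean rate = 532.4 mm / 8100 years ≈ 0.066 mm/year.
Specimen B: 200.8 mm / 0.066 mm per year = 3042.42 years; at 3 years per lamina that is 3042.42 / 3 ≈ 1014 laminae.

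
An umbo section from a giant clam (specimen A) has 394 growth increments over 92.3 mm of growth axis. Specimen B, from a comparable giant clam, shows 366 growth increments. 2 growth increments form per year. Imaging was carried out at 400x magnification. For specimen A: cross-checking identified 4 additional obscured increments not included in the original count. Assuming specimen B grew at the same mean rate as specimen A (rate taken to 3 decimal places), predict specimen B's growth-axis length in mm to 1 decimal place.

84.9 mm

Specimen A: true growth increment count = 394 + 4 = 398.
Specimen A: with 2 growth increments per year, 398 / 2 = 199 years.
A: Mean rate = 92.3 mm / 199 years ≈ 0.464 mm/year.
Specimen B: 366 growth increments at 2 per year is 366 / 2 = 183 years. For B, 0.464 mm/year × 183 years = 84.9 mm.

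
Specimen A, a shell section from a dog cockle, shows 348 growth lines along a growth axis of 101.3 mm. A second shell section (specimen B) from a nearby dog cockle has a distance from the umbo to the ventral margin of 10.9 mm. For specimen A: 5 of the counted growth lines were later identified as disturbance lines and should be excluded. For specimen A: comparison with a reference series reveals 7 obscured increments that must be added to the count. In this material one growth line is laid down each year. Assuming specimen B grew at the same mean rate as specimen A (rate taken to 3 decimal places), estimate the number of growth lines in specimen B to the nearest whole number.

Specimen A: correcting the raw count gives 348 − 5 + 7 = 350 true growth lines.
A: Mean rate = 101.3 mm / 350 years ≈ 0.289 mm/year.
For B, 10.9 / 0.289 = 37.72 years ≈ 38 growth lines.

38 growth lines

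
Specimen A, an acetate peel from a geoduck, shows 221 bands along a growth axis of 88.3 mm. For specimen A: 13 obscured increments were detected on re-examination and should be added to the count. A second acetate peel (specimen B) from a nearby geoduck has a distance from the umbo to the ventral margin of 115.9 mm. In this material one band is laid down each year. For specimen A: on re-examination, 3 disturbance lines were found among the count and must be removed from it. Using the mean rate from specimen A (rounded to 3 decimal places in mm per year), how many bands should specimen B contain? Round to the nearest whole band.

303 bands

Specimen A: after corrections the count is 221 − 3 + 13 = 231 bands.
A: Mean rate = 88.3 mm / 231 years ≈ 0.382 mm per year.
Specimen B: 115.9 mm / 0.382 mm per year = 303.40 years ≈ 303 bands.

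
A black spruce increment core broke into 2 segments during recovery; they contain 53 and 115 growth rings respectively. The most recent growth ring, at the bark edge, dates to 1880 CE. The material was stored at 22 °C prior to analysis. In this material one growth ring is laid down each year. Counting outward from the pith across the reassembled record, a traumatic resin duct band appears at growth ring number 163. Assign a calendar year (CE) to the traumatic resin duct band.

Total growth rings = 53 + 115 = 168.
168 − 163 = 5 growth rings lie beyond the traumatic resin duct band toward the bark edge.
1880 − 5 = 1875 CE.

1875 CE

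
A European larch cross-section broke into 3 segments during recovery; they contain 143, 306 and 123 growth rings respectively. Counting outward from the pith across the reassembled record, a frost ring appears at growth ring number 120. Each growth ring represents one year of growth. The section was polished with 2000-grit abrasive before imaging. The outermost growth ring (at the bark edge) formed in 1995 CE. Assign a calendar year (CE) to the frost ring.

Total growth rings = 143 + 306 + 123 = 572.
572 − 120 = 452 growth rings lie beyond the frost ring toward the bark edge.
Counting back 452 years from 1995 CE places the frost ring in 1995 − 452 = 1543 CE.

1543 CE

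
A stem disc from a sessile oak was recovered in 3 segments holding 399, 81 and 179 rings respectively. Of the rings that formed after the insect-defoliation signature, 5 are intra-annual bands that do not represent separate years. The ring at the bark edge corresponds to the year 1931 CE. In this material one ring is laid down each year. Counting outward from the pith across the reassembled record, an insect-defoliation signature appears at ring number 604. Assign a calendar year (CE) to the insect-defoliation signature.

Total rings = 399 + 81 + 179 = 659.
Between ring 604 and the bark edge there are 659 − 604 = 55 rings.
Removing the 5 false rings leaves 55 − 5 = 50 true rings beyond the insect-defoliation signature.
1931 − 50 = 1881 CE.

1881 CE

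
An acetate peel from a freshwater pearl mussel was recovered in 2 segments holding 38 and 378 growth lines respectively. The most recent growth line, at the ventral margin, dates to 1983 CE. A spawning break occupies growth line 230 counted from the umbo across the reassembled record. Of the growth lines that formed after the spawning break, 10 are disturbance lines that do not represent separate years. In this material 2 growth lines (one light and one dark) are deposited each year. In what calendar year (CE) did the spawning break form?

1895 CE

Total growth lines = 38 + 378 = 416.
Between growth line 230 and the ventral margin there are 416 − 230 = 186 growth lines.
186 − 10 false = 176 true growth lines after the spawning break.
With 2 growth lines per year, 176 / 2 = 88 years.
1983 − 88 = 1895 CE.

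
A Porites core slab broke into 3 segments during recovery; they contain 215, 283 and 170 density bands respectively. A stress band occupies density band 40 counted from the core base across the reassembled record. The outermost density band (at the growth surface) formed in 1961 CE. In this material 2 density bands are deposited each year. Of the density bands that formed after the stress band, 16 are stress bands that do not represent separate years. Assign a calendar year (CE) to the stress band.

1655 CE

Total density bands = 215 + 283 + 170 = 668.
Between density band 40 and the growth surface there are 668 − 40 = 628 density bands.
Removing the 16 false density bands leaves 628 − 16 = 612 true density bands beyond the stress band.
Dividing by 2 density bands per year: 612 / 2 = 306 years.
Counting back 306 years from 1961 CE places the stress band in 1961 − 306 = 1655 CE.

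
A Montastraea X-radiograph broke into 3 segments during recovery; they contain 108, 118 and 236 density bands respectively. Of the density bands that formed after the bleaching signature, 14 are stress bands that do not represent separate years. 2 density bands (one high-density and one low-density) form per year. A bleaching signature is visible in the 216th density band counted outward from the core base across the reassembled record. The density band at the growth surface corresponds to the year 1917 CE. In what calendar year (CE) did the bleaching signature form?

1801 CE

Total density bands = 108 + 118 + 236 = 462.
The bleaching signature sits at density band 216 from the core base, so 462 − 216 = 246 density bands formed after it.
246 − 14 false = 232 true density bands after the bleaching signature.
232 density bands at 2 per year is 232 / 2 = 116 years.
The density band at the growth surface is 1917 CE, so the bleaching signature dates to 1917 − 116 = 1801 CE.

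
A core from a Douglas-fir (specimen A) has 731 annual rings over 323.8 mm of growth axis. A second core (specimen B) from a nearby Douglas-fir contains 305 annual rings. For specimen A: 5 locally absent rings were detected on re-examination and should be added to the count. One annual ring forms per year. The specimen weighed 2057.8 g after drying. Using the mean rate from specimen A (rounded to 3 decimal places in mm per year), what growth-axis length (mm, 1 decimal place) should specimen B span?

134.2 mm

Specimen A: adjusted count: 731 + 5 = 736 annual rings.
A: Extension rate ≈ 323.8 / 736 = 0.440 mm per year.
For B, 0.440 mm/year × 305 years = 134.2 mm.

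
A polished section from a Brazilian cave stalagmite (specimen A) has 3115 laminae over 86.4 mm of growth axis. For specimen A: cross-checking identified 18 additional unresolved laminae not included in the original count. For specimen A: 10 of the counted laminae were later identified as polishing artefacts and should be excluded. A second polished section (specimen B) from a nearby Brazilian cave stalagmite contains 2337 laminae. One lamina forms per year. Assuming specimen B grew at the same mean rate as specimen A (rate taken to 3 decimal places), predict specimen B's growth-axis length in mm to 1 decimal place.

65.4 mm

Specimen A: correcting the raw count gives 3115 − 10 + 18 = 3123 true laminae.
A: Mean rate = 86.4 mm / 3123 years ≈ 0.028 mm/yr.
B's length ≈ 0.028 × 2337 = 65.4 mm.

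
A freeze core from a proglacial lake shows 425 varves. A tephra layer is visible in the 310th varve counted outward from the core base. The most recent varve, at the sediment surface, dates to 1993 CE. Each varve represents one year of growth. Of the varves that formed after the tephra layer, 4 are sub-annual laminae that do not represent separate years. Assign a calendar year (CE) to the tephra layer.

Between varve 310 and the sediment surface there are 425 − 310 = 115 varves.
Removing the 4 false varves leaves 115 − 4 = 111 true varves beyond the tephra layer.
1993 − 111 = 1882 CE.

1882 CE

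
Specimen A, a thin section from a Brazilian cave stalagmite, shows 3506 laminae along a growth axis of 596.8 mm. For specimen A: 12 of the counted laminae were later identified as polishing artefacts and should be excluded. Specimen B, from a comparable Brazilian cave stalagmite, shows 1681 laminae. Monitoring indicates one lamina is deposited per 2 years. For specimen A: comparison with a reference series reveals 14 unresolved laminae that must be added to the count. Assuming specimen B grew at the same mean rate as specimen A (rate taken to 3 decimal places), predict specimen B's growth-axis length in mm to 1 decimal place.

Specimen A: after corrections the count is 3506 − 12 + 14 = 3508 laminae.
Specimen A: multiplying by 2 years per lamina: 3508 × 2 = 7016 years.
A: Extension rate ≈ 596.8 / 7016 = 0.085 mm per year.
Specimen B: multiplying by 2 years per lamina: 1681 × 2 = 3362 years. Length of B = 0.085 × 3362 = 285.8 mm.

285.8 mm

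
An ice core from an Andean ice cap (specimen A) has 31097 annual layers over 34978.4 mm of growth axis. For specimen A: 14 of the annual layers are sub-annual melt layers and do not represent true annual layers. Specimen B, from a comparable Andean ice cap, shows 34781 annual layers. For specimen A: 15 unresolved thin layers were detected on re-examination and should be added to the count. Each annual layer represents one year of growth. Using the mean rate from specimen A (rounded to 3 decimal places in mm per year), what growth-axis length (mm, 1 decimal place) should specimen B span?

39128.6 mm

Specimen A: after corrections the count is 31097 − 14 + 15 = 31098 annual layers.
A: Mean rate = 34978.4 mm / 31098 years ≈ 1.125 mm/yr.
B's length ≈ 1.125 × 34781 = 39128.6 mm.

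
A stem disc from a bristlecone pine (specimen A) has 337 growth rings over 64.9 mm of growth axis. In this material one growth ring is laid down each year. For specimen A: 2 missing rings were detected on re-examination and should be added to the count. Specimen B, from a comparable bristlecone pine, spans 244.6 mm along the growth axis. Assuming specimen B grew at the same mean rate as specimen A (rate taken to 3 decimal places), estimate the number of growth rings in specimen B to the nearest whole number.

1281 growth rings

Specimen A: after corrections the count is 337 + 2 = 339 growth rings.
A: 64.9 mm over 339 years gives 64.9 / 339 ≈ 0.191 mm/yr.
B spans 244.6 / 0.191 = 1280.63 years ≈ 1281 growth rings.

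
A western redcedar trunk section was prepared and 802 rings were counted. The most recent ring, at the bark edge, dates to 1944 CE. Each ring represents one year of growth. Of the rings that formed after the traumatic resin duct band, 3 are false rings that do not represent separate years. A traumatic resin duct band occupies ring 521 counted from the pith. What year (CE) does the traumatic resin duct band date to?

1666 CE

Between ring 521 and the bark edge there are 802 − 521 = 281 rings.
281 − 3 false = 278 true rings after the traumatic resin duct band.
The ring at the bark edge is 1944 CE, so the traumatic resin duct band dates to 1944 − 278 = 1666 CE.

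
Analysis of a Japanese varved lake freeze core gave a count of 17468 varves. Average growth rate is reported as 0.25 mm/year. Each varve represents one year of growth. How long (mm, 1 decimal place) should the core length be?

17468 years of growth are recorded.
Predicted length = 0.25 mm/year × 17468 years = 4367.0 mm.

4367.0 mm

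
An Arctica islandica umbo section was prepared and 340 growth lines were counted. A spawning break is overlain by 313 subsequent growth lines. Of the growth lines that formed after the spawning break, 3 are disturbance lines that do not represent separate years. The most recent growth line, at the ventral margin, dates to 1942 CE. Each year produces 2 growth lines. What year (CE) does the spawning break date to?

313 growth lines formed after the spawning break.
313 − 3 false = 310 true growth lines after the spawning break.
With 2 growth lines per year, 310 / 2 = 155 years.
The growth line at the ventral margin is 1942 CE, so the spawning break dates to 1942 − 155 = 1787 CE.

1787 CE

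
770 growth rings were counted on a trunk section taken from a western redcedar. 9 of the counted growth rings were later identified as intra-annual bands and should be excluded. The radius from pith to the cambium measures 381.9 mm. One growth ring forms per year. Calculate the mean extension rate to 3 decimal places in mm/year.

0.502 mm/year

Correcting the raw count gives 770 − 9 = 761 true growth rings.
Mean rate = 381.9 mm / 761 years ≈ 0.502 mm/year.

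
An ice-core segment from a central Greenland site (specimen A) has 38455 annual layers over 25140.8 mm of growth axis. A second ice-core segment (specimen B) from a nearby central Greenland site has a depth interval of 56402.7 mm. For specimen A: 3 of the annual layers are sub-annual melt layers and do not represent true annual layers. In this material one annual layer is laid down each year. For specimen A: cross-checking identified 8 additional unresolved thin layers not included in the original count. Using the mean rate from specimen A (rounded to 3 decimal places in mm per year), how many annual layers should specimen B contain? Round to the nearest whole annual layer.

Specimen A: after corrections the count is 38455 − 3 + 8 = 38460 annual layers.
A: 25140.8 mm over 38460 years gives 25140.8 / 38460 ≈ 0.654 mm/yr.
Specimen B: 56402.7 mm / 0.654 mm per year = 86242.66 years ≈ 86243 annual layers.

86243 annual layers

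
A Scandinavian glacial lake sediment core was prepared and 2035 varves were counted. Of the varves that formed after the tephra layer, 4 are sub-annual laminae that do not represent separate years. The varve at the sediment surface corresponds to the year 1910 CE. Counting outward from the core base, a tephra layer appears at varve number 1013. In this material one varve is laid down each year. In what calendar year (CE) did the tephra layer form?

Between varve 1013 and the sediment surface there are 2035 − 1013 = 1022 varves.
Excluding 4 false varves: 1022 − 4 = 1018.
1910 − 1018 = 892 CE.

892 CE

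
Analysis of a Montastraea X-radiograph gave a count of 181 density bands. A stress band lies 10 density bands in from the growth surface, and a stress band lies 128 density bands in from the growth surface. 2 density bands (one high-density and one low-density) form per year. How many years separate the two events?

The two markers are separated by 128 − 10 = 118 density bands.
Dividing by 2 density bands per year: 118 / 2 = 59 years.

59 years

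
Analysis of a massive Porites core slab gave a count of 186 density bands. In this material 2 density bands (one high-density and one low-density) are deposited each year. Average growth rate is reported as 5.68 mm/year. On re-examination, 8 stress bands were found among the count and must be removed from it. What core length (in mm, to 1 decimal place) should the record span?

505.5 mm

Adjusted count: 186 − 8 = 178 density bands.
Dividing by 2 density bands per year: 178 / 2 = 89 years.
Predicted length = 5.68 mm/year × 89 years = 505.5 mm.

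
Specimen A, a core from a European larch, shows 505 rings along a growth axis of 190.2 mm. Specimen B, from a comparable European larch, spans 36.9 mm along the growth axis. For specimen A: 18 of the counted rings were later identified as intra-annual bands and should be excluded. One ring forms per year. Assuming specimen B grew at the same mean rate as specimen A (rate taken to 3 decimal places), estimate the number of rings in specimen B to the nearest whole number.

Specimen A: adjusted count: 505 − 18 = 487 rings.
A: 190.2 mm over 487 years gives 190.2 / 487 ≈ 0.391 mm/yr.
For B, 36.9 / 0.391 = 94.37 years ≈ 94 rings.

94 rings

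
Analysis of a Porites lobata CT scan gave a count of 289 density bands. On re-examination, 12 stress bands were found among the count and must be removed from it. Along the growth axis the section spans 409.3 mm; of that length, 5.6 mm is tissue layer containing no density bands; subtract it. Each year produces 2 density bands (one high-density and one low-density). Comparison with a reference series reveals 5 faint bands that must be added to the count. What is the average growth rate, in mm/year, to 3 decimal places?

2.863 mm/year

True density band count = 289 − 12 + 5 = 282.
282 density bands at 2 per year is 282 / 2 = 141 years.
The growth record spans 409.3 − 5.6 = 403.7 mm.
Extension rate ≈ 403.7 / 141 = 2.863 mm/year.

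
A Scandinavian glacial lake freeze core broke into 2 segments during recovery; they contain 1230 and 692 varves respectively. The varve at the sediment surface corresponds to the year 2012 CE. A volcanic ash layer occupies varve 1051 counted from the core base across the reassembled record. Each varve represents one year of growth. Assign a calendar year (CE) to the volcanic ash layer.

1141 CE

Total varves = 1230 + 692 = 1922.
1922 − 1051 = 871 varves lie beyond the volcanic ash layer toward the sediment surface.
The varve at the sediment surface is 2012 CE, so the volcanic ash layer dates to 2012 − 871 = 1141 CE.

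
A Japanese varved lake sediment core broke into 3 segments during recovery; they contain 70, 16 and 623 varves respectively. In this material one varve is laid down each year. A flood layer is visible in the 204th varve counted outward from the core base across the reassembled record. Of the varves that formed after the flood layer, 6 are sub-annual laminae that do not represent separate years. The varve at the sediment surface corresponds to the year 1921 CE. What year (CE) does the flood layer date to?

1422 CE

Total varves = 70 + 16 + 623 = 709.
The flood layer sits at varve 204 from the core base, so 709 − 204 = 505 varves formed after it.
Removing the 6 false varves leaves 505 − 6 = 499 true varves beyond the flood layer.
1921 − 499 = 1422 CE.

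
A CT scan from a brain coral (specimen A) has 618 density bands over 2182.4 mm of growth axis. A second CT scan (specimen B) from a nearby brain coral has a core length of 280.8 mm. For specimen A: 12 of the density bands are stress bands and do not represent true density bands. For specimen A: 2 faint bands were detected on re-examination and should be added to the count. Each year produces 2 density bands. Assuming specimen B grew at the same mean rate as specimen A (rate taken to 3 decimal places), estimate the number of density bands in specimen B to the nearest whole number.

Specimen A: true density band count = 618 − 12 + 2 = 608.
Specimen A: dividing by 2 density bands per year: 608 / 2 = 304 years.
A: Mean rate = 2182.4 mm / 304 years ≈ 7.179 mm/yr.
For B, 280.8 / 7.179 = 39.11 years; at 2 density bands per year that is 39.11 × 2 ≈ 78 density bands.

78 density bands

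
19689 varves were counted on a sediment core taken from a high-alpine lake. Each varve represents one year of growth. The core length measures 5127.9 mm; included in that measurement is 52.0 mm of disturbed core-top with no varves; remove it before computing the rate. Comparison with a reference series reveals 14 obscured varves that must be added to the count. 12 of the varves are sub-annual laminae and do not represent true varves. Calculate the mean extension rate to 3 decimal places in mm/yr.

Adjusted count: 19689 − 12 + 14 = 19691 varves.
The growth record spans 5127.9 − 52.0 = 5075.9 mm.
5075.9 mm over 19691 years gives 5075.9 / 19691 ≈ 0.258 mm/yr.

0.258 mm/yr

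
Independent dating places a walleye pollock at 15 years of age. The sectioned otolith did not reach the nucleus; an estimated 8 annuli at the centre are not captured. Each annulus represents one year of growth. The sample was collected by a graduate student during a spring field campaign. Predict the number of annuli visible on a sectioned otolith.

7 annuli

One annulus per year gives 15 annuli over 15 years.
15 − 8 missed = 7 annuli expected in the prepared section.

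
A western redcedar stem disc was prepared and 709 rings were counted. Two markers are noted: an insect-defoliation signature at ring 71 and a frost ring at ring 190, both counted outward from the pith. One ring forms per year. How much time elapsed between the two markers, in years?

The two markers are separated by 190 − 71 = 119 rings.
One ring per year makes the interval 119 years.

119 years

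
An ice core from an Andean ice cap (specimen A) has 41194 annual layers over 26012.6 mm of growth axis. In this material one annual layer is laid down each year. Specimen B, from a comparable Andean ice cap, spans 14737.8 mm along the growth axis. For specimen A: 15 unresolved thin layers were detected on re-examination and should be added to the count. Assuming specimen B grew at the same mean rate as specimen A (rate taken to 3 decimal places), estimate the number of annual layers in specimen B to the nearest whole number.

Specimen A: after corrections the count is 41194 + 15 = 41209 annual layers.
A: 26012.6 mm over 41209 years gives 26012.6 / 41209 ≈ 0.631 mm/yr.
B spans 14737.8 / 0.631 = 23356.26 years ≈ 23356 annual layers.

23356 annual layers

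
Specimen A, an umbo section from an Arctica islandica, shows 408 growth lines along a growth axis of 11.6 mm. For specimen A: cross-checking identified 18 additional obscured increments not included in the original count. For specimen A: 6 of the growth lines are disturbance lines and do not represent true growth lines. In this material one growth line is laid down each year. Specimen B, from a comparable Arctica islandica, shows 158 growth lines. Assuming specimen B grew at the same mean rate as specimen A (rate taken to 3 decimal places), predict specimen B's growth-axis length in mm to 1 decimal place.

4.4 mm

Specimen A: after corrections the count is 408 − 6 + 18 = 420 growth lines.
A: 11.6 mm over 420 years gives 11.6 / 420 ≈ 0.028 mm per year.
B's length ≈ 0.028 × 158 = 4.4 mm.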